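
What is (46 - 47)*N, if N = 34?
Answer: -34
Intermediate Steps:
(46 - 47)*N = (46 - 47)*34 = -1*34 = -34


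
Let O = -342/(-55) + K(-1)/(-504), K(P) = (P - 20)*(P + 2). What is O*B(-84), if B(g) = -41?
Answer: -338783/1320 ≈ -256.65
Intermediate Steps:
K(P) = (-20 + P)*(2 + P)
O = 8263/1320 (O = -342/(-55) + (-40 + (-1)**2 - 18*(-1))/(-504) = -342*(-1/55) + (-40 + 1 + 18)*(-1/504) = 342/55 - 21*(-1/504) = 342/55 + 1/24 = 8263/1320 ≈ 6.2598)
O*B(-84) = (8263/1320)*(-41) = -338783/1320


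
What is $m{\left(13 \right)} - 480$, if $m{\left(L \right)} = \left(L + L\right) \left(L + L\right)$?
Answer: $196$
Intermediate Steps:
$m{\left(L \right)} = 4 L^{2}$ ($m{\left(L \right)} = 2 L 2 L = 4 L^{2}$)
$m{\left(13 \right)} - 480 = 4 \cdot 13^{2} - 480 = 4 \cdot 169 - 480 = 676 - 480 = 196$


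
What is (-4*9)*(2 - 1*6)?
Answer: 144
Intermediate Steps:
(-4*9)*(2 - 1*6) = -36*(2 - 6) = -36*(-4) = 144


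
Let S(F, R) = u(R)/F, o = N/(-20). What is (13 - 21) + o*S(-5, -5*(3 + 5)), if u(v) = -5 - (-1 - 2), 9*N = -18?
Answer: -199/25 ≈ -7.9600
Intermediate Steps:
N = -2 (N = (1/9)*(-18) = -2)
o = 1/10 (o = -2/(-20) = -2*(-1/20) = 1/10 ≈ 0.10000)
u(v) = -2 (u(v) = -5 - 1*(-3) = -5 + 3 = -2)
S(F, R) = -2/F
(13 - 21) + o*S(-5, -5*(3 + 5)) = (13 - 21) + (-2/(-5))/10 = -8 + (-2*(-1/5))/10 = -8 + (1/10)*(2/5) = -8 + 1/25 = -199/25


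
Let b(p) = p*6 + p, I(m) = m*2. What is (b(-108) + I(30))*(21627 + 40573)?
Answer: -43291200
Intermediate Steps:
I(m) = 2*m
b(p) = 7*p (b(p) = 6*p + p = 7*p)
(b(-108) + I(30))*(21627 + 40573) = (7*(-108) + 2*30)*(21627 + 40573) = (-756 + 60)*62200 = -696*62200 = -43291200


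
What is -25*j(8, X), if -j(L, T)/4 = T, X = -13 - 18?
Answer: -3100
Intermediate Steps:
X = -31
j(L, T) = -4*T
-25*j(8, X) = -(-100)*(-31) = -25*124 = -3100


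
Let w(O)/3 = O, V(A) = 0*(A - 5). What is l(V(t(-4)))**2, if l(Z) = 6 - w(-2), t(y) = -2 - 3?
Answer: 144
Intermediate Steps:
t(y) = -5
V(A) = 0 (V(A) = 0*(-5 + A) = 0)
w(O) = 3*O
l(Z) = 12 (l(Z) = 6 - 3*(-2) = 6 - 1*(-6) = 6 + 6 = 12)
l(V(t(-4)))**2 = 12**2 = 144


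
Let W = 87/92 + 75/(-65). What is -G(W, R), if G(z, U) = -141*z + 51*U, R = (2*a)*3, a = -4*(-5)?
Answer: -7354629/1196 ≈ -6149.4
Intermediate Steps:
a = 20
W = -249/1196 (W = 87*(1/92) + 75*(-1/65) = 87/92 - 15/13 = -249/1196 ≈ -0.20819)
R = 120 (R = (2*20)*3 = 40*3 = 120)
-G(W, R) = -(-141*(-249/1196) + 51*120) = -(35109/1196 + 6120) = -1*7354629/1196 = -7354629/1196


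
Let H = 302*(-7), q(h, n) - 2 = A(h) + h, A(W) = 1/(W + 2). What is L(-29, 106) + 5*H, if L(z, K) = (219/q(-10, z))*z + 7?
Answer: -635787/65 ≈ -9781.3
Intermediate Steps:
A(W) = 1/(2 + W)
q(h, n) = 2 + h + 1/(2 + h) (q(h, n) = 2 + (1/(2 + h) + h) = 2 + (h + 1/(2 + h)) = 2 + h + 1/(2 + h))
L(z, K) = 7 - 1752*z/65 (L(z, K) = (219/(2 - 10 + 1/(2 - 10)))*z + 7 = (219/(2 - 10 + 1/(-8)))*z + 7 = (219/(2 - 10 - ⅛))*z + 7 = (219/(-65/8))*z + 7 = (219*(-8/65))*z + 7 = -1752*z/65 + 7 = 7 - 1752*z/65)
H = -2114
L(-29, 106) + 5*H = (7 - 1752/65*(-29)) + 5*(-2114) = (7 + 50808/65) - 10570 = 51263/65 - 10570 = -635787/65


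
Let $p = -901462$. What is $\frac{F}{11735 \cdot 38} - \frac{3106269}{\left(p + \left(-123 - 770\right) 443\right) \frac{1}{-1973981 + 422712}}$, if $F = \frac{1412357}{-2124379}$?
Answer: $- \frac{4564832712097834868749447}{1228737439512565670} \approx -3.7151 \cdot 10^{6}$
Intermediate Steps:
$F = - \frac{1412357}{2124379}$ ($F = 1412357 \left(- \frac{1}{2124379}\right) = - \frac{1412357}{2124379} \approx -0.66483$)
$\frac{F}{11735 \cdot 38} - \frac{3106269}{\left(p + \left(-123 - 770\right) 443\right) \frac{1}{-1973981 + 422712}} = - \frac{1412357}{2124379 \cdot 11735 \cdot 38} - \frac{3106269}{\left(-901462 + \left(-123 - 770\right) 443\right) \frac{1}{-1973981 + 422712}} = - \frac{1412357}{2124379 \cdot 445930} - \frac{3106269}{\left(-901462 - 395599\right) \frac{1}{-1551269}} = \left(- \frac{1412357}{2124379}\right) \frac{1}{445930} - \frac{3106269}{\left(-901462 - 395599\right) \left(- \frac{1}{1551269}\right)} = - \frac{1412357}{947324327470} - \frac{3106269}{\left(-1297061\right) \left(- \frac{1}{1551269}\right)} = - \frac{1412357}{947324327470} - \frac{3106269}{\frac{1297061}{1551269}} = - \frac{1412357}{947324327470} - \frac{4818658805361}{1297061} = - \frac{4564832712097834868749447}{1228737439512565670}$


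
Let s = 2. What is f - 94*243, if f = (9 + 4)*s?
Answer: -22816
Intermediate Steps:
f = 26 (f = (9 + 4)*2 = 13*2 = 26)
f - 94*243 = 26 - 94*243 = 26 - 22842 = -22816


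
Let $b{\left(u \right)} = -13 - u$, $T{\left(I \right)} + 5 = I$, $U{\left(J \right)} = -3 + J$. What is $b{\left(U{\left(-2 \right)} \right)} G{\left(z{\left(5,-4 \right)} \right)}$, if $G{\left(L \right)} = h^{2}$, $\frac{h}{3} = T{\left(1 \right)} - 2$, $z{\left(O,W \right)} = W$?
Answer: $-2592$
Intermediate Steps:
$T{\left(I \right)} = -5 + I$
$h = -18$ ($h = 3 \left(\left(-5 + 1\right) - 2\right) = 3 \left(-4 - 2\right) = 3 \left(-6\right) = -18$)
$G{\left(L \right)} = 324$ ($G{\left(L \right)} = \left(-18\right)^{2} = 324$)
$b{\left(U{\left(-2 \right)} \right)} G{\left(z{\left(5,-4 \right)} \right)} = \left(-13 - \left(-3 - 2\right)\right) 324 = \left(-13 - -5\right) 324 = \left(-13 + 5\right) 324 = \left(-8\right) 324 = -2592$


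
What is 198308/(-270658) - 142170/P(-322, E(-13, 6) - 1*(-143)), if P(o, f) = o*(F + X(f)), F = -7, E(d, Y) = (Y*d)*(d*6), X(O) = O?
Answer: -2562141049/3872033348 ≈ -0.66170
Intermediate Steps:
E(d, Y) = 6*Y*d² (E(d, Y) = (Y*d)*(6*d) = 6*Y*d²)
P(o, f) = o*(-7 + f)
198308/(-270658) - 142170/P(-322, E(-13, 6) - 1*(-143)) = 198308/(-270658) - 142170*(-1/(322*(-7 + (6*6*(-13)² - 1*(-143))))) = 198308*(-1/270658) - 142170*(-1/(322*(-7 + (6*6*169 + 143)))) = -99154/135329 - 142170*(-1/(322*(-7 + (6084 + 143)))) = -99154/135329 - 142170*(-1/(322*(-7 + 6227))) = -99154/135329 - 142170/((-322*6220)) = -99154/135329 - 142170/(-2002840) = -99154/135329 - 142170*(-1/2002840) = -99154/135329 + 2031/28612 = -2562141049/3872033348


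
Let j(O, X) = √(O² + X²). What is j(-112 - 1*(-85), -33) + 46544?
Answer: 46544 + 3*√202 ≈ 46587.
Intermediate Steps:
j(-112 - 1*(-85), -33) + 46544 = √((-112 - 1*(-85))² + (-33)²) + 46544 = √((-112 + 85)² + 1089) + 46544 = √((-27)² + 1089) + 46544 = √(729 + 1089) + 46544 = √1818 + 46544 = 3*√202 + 46544 = 46544 + 3*√202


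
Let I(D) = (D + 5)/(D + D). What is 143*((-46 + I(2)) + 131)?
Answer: 49621/4 ≈ 12405.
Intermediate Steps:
I(D) = (5 + D)/(2*D) (I(D) = (5 + D)/((2*D)) = (5 + D)*(1/(2*D)) = (5 + D)/(2*D))
143*((-46 + I(2)) + 131) = 143*((-46 + (½)*(5 + 2)/2) + 131) = 143*((-46 + (½)*(½)*7) + 131) = 143*((-46 + 7/4) + 131) = 143*(-177/4 + 131) = 143*(347/4) = 49621/4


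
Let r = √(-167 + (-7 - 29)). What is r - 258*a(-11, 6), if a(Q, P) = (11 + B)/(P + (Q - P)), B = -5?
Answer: 1548/11 + I*√203 ≈ 140.73 + 14.248*I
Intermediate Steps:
a(Q, P) = 6/Q (a(Q, P) = (11 - 5)/(P + (Q - P)) = 6/Q)
r = I*√203 (r = √(-167 - 36) = √(-203) = I*√203 ≈ 14.248*I)
r - 258*a(-11, 6) = I*√203 - 1548/(-11) = I*√203 - 1548*(-1)/11 = I*√203 - 258*(-6/11) = I*√203 + 1548/11 = 1548/11 + I*√203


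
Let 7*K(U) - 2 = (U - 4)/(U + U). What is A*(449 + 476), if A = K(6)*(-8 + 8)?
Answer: 0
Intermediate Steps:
K(U) = 2/7 + (-4 + U)/(14*U) (K(U) = 2/7 + ((U - 4)/(U + U))/7 = 2/7 + ((-4 + U)/((2*U)))/7 = 2/7 + ((-4 + U)*(1/(2*U)))/7 = 2/7 + ((-4 + U)/(2*U))/7 = 2/7 + (-4 + U)/(14*U))
A = 0 (A = ((1/14)*(-4 + 5*6)/6)*(-8 + 8) = ((1/14)*(1/6)*(-4 + 30))*0 = ((1/14)*(1/6)*26)*0 = (13/42)*0 = 0)
A*(449 + 476) = 0*(449 + 476) = 0*925 = 0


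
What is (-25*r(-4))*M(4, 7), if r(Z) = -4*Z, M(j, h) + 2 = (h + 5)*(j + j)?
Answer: -37600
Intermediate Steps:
M(j, h) = -2 + 2*j*(5 + h) (M(j, h) = -2 + (h + 5)*(j + j) = -2 + (5 + h)*(2*j) = -2 + 2*j*(5 + h))
(-25*r(-4))*M(4, 7) = (-(-100)*(-4))*(-2 + 10*4 + 2*7*4) = (-25*16)*(-2 + 40 + 56) = -400*94 = -37600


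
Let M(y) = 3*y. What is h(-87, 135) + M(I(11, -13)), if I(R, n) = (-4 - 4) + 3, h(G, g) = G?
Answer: -102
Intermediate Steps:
I(R, n) = -5 (I(R, n) = -8 + 3 = -5)
h(-87, 135) + M(I(11, -13)) = -87 + 3*(-5) = -87 - 15 = -102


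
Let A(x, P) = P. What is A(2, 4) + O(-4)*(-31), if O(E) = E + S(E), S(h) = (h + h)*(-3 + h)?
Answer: -1608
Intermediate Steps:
S(h) = 2*h*(-3 + h) (S(h) = (2*h)*(-3 + h) = 2*h*(-3 + h))
O(E) = E + 2*E*(-3 + E)
A(2, 4) + O(-4)*(-31) = 4 - 4*(-5 + 2*(-4))*(-31) = 4 - 4*(-5 - 8)*(-31) = 4 - 4*(-13)*(-31) = 4 + 52*(-31) = 4 - 1612 = -1608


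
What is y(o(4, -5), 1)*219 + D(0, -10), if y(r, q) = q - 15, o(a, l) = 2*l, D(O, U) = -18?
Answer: -3084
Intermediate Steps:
y(r, q) = -15 + q
y(o(4, -5), 1)*219 + D(0, -10) = (-15 + 1)*219 - 18 = -14*219 - 18 = -3066 - 18 = -3084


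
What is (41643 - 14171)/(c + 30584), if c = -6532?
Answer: 6868/6013 ≈ 1.1422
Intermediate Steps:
(41643 - 14171)/(c + 30584) = (41643 - 14171)/(-6532 + 30584) = 27472/24052 = 27472*(1/24052) = 6868/6013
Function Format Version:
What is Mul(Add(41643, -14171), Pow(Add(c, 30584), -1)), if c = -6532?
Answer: Rational(6868, 6013) ≈ 1.1422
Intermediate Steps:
Mul(Add(41643, -14171), Pow(Add(c, 30584), -1)) = Mul(Add(41643, -14171), Pow(Add(-6532, 30584), -1)) = Mul(27472, Pow(24052, -1)) = Mul(27472, Rational(1, 24052)) = Rational(6868, 6013)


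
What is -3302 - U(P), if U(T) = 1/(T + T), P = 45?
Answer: -297181/90 ≈ -3302.0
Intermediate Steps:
U(T) = 1/(2*T)
-3302 - U(P) = -3302 - 1/(2*45) = -3302 - 1*1/90 = -3302 - 1/90 = -297181/90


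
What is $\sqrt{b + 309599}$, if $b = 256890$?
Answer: $7 \sqrt{11561} \approx 752.65$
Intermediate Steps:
$\sqrt{b + 309599} = \sqrt{256890 + 309599} = \sqrt{566489} = 7 \sqrt{11561}$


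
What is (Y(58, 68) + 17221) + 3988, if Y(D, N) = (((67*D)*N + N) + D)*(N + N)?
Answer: 35976073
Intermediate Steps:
Y(D, N) = 2*N*(D + N + 67*D*N) (Y(D, N) = ((67*D*N + N) + D)*(2*N) = ((N + 67*D*N) + D)*(2*N) = (D + N + 67*D*N)*(2*N) = 2*N*(D + N + 67*D*N))
(Y(58, 68) + 17221) + 3988 = (2*68*(58 + 68 + 67*58*68) + 17221) + 3988 = (2*68*(58 + 68 + 264248) + 17221) + 3988 = (2*68*264374 + 17221) + 3988 = (35954864 + 17221) + 3988 = 35972085 + 3988 = 35976073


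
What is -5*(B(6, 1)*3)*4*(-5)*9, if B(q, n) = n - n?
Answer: 0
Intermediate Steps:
B(q, n) = 0
-5*(B(6, 1)*3)*4*(-5)*9 = -5*(0*3)*4*(-5)*9 = -5*0*4*(-5)*9 = -0*(-5)*9 = -5*0*9 = 0*9 = 0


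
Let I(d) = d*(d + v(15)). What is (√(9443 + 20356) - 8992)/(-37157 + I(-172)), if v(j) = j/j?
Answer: 8992/7745 - 3*√3311/7745 ≈ 1.1387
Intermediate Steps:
v(j) = 1
I(d) = d*(1 + d) (I(d) = d*(d + 1) = d*(1 + d))
(√(9443 + 20356) - 8992)/(-37157 + I(-172)) = (√(9443 + 20356) - 8992)/(-37157 - 172*(1 - 172)) = (√29799 - 8992)/(-37157 - 172*(-171)) = (3*√3311 - 8992)/(-37157 + 29412) = (-8992 + 3*√3311)/(-7745) = (-8992 + 3*√3311)*(-1/7745) = 8992/7745 - 3*√3311/7745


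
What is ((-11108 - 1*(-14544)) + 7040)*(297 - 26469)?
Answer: -274177872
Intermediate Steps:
((-11108 - 1*(-14544)) + 7040)*(297 - 26469) = ((-11108 + 14544) + 7040)*(-26172) = (3436 + 7040)*(-26172) = 10476*(-26172) = -274177872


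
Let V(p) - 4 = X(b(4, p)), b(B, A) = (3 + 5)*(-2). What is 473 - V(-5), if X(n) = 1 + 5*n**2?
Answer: -812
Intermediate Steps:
b(B, A) = -16 (b(B, A) = 8*(-2) = -16)
V(p) = 1285 (V(p) = 4 + (1 + 5*(-16)**2) = 4 + (1 + 5*256) = 4 + (1 + 1280) = 4 + 1281 = 1285)
473 - V(-5) = 473 - 1*1285 = 473 - 1285 = -812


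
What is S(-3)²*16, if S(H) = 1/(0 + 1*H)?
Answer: 16/9 ≈ 1.7778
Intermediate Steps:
S(H) = 1/H (S(H) = 1/(0 + H) = 1/H)
S(-3)²*16 = (1/(-3))²*16 = (-⅓)²*16 = (⅑)*16 = 16/9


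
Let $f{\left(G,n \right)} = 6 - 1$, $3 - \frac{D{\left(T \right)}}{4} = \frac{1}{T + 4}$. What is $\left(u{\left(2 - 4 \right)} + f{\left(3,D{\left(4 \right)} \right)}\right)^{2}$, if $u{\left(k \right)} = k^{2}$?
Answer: $81$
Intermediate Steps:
$D{\left(T \right)} = 12 - \frac{4}{4 + T}$ ($D{\left(T \right)} = 12 - \frac{4}{T + 4} = 12 - \frac{4}{4 + T}$)
$f{\left(G,n \right)} = 5$
$\left(u{\left(2 - 4 \right)} + f{\left(3,D{\left(4 \right)} \right)}\right)^{2} = \left(\left(2 - 4\right)^{2} + 5\right)^{2} = \left(\left(-2\right)^{2} + 5\right)^{2} = \left(4 + 5\right)^{2} = 9^{2} = 81$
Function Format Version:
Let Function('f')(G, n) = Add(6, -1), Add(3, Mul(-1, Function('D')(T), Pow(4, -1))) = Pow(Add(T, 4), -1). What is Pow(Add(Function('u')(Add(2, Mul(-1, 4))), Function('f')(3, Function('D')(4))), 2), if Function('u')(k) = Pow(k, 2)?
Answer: 81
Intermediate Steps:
Function('D')(T) = Add(12, Mul(-4, Pow(Add(4, T), -1))) (Function('D')(T) = Add(12, Mul(-4, Pow(Add(T, 4), -1))) = Add(12, Mul(-4, Pow(Add(4, T), -1))))
Function('f')(G, n) = 5
Pow(Add(Function('u')(Add(2, Mul(-1, 4))), Function('f')(3, Function('D')(4))), 2) = Pow(Add(Pow(Add(2, Mul(-1, 4)), 2), 5), 2) = Pow(Add(Pow(Add(2, -4), 2), 5), 2) = Pow(Add(Pow(-2, 2), 5), 2) = Pow(Add(4, 5), 2) = Pow(9, 2) = 81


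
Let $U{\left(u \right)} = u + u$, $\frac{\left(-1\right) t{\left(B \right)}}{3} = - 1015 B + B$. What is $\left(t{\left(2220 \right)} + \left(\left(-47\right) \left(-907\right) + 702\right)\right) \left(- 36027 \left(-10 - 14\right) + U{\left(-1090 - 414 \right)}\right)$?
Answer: $5856197436440$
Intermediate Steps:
$t{\left(B \right)} = 3042 B$ ($t{\left(B \right)} = - 3 \left(- 1015 B + B\right) = - 3 \left(- 1014 B\right) = 3042 B$)
$U{\left(u \right)} = 2 u$
$\left(t{\left(2220 \right)} + \left(\left(-47\right) \left(-907\right) + 702\right)\right) \left(- 36027 \left(-10 - 14\right) + U{\left(-1090 - 414 \right)}\right) = \left(3042 \cdot 2220 + \left(\left(-47\right) \left(-907\right) + 702\right)\right) \left(- 36027 \left(-10 - 14\right) + 2 \left(-1090 - 414\right)\right) = \left(6753240 + \left(42629 + 702\right)\right) \left(- 36027 \left(-10 - 14\right) + 2 \left(-1504\right)\right) = \left(6753240 + 43331\right) \left(\left(-36027\right) \left(-24\right) - 3008\right) = 6796571 \left(864648 - 3008\right) = 6796571 \cdot 861640 = 5856197436440$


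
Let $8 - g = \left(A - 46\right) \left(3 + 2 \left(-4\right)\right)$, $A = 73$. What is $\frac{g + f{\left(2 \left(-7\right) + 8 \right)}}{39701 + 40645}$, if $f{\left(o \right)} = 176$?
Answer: $\frac{319}{80346} \approx 0.0039703$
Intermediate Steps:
$g = 143$ ($g = 8 - \left(73 - 46\right) \left(3 + 2 \left(-4\right)\right) = 8 - 27 \left(3 - 8\right) = 8 - 27 \left(-5\right) = 8 - -135 = 8 + 135 = 143$)
$\frac{g + f{\left(2 \left(-7\right) + 8 \right)}}{39701 + 40645} = \frac{143 + 176}{39701 + 40645} = \frac{319}{80346}$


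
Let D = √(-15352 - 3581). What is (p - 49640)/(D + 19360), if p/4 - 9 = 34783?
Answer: 55911680/12091243 - 2888*I*√18933/12091243 ≈ 4.6241 - 0.032865*I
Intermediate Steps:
p = 139168 (p = 36 + 4*34783 = 36 + 139132 = 139168)
D = I*√18933 (D = √(-18933) = I*√18933 ≈ 137.6*I)
(p - 49640)/(D + 19360) = (139168 - 49640)/(I*√18933 + 19360) = 89528/(19360 + I*√18933)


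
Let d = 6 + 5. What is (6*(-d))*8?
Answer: -528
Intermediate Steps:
d = 11
(6*(-d))*8 = (6*(-1*11))*8 = (6*(-11))*8 = -66*8 = -528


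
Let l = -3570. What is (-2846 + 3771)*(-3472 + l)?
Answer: -6513850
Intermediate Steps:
(-2846 + 3771)*(-3472 + l) = (-2846 + 3771)*(-3472 - 3570) = 925*(-7042) = -6513850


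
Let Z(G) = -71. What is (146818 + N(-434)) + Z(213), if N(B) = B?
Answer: 146313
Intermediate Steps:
(146818 + N(-434)) + Z(213) = (146818 - 434) - 71 = 146384 - 71 = 146313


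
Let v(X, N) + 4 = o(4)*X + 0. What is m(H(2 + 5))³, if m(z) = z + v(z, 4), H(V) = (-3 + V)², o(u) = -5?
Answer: -314432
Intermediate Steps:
v(X, N) = -4 - 5*X (v(X, N) = -4 + (-5*X + 0) = -4 - 5*X)
m(z) = -4 - 4*z (m(z) = z + (-4 - 5*z) = -4 - 4*z)
m(H(2 + 5))³ = (-4 - 4*(-3 + (2 + 5))²)³ = (-4 - 4*(-3 + 7)²)³ = (-4 - 4*4²)³ = (-4 - 4*16)³ = (-4 - 64)³ = (-68)³ = -314432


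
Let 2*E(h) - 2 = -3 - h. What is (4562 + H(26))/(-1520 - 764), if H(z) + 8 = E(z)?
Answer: -9081/4568 ≈ -1.9880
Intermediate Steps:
E(h) = -1/2 - h/2 (E(h) = 1 + (-3 - h)/2 = 1 + (-3/2 - h/2) = -1/2 - h/2)
H(z) = -17/2 - z/2 (H(z) = -8 + (-1/2 - z/2) = -17/2 - z/2)
(4562 + H(26))/(-1520 - 764) = (4562 + (-17/2 - 1/2*26))/(-1520 - 764) = (4562 + (-17/2 - 13))/(-2284) = (4562 - 43/2)*(-1/2284) = (9081/2)*(-1/2284) = -9081/4568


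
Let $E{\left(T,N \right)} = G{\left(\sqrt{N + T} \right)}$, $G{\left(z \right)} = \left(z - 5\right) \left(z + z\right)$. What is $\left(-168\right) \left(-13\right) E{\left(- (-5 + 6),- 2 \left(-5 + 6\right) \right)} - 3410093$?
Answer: $-3423197 - 21840 i \sqrt{3} \approx -3.4232 \cdot 10^{6} - 37828.0 i$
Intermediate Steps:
$G{\left(z \right)} = 2 z \left(-5 + z\right)$ ($G{\left(z \right)} = \left(-5 + z\right) 2 z = 2 z \left(-5 + z\right)$)
$E{\left(T,N \right)} = 2 \sqrt{N + T} \left(-5 + \sqrt{N + T}\right)$
$\left(-168\right) \left(-13\right) E{\left(- (-5 + 6),- 2 \left(-5 + 6\right) \right)} - 3410093 = \left(-168\right) \left(-13\right) \left(- 10 \sqrt{- 2 \left(-5 + 6\right) - \left(-5 + 6\right)} + 2 \left(- 2 \left(-5 + 6\right)\right) + 2 \left(- (-5 + 6)\right)\right) - 3410093 = 2184 \left(- 10 \sqrt{\left(-2\right) 1 - 1} + 2 \left(\left(-2\right) 1\right) + 2 \left(\left(-1\right) 1\right)\right) - 3410093 = 2184 \left(- 10 \sqrt{-2 - 1} + 2 \left(-2\right) + 2 \left(-1\right)\right) - 3410093 = 2184 \left(- 10 \sqrt{-3} - 4 - 2\right) - 3410093 = 2184 \left(- 10 i \sqrt{3} - 4 - 2\right) - 3410093 = 2184 \left(-6 - 10 i \sqrt{3}\right) - 3410093 = \left(-13104 - 21840 i \sqrt{3}\right) - 3410093 = -3423197 - 21840 i \sqrt{3}$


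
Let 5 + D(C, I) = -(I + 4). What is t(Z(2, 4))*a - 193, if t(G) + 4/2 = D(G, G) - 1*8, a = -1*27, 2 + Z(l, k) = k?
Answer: 374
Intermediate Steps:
Z(l, k) = -2 + k
D(C, I) = -9 - I (D(C, I) = -5 - (I + 4) = -5 - (4 + I) = -5 + (-4 - I) = -9 - I)
a = -27
t(G) = -19 - G (t(G) = -2 + ((-9 - G) - 1*8) = -2 + ((-9 - G) - 8) = -2 + (-17 - G) = -19 - G)
t(Z(2, 4))*a - 193 = (-19 - (-2 + 4))*(-27) - 193 = (-19 - 1*2)*(-27) - 193 = (-19 - 2)*(-27) - 193 = -21*(-27) - 193 = 567 - 193 = 374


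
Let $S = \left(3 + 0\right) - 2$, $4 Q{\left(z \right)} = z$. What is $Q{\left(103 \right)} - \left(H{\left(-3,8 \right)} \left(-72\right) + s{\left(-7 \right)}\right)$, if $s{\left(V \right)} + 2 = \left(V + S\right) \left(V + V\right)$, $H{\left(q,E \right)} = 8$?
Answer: $\frac{2079}{4} \approx 519.75$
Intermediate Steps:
$Q{\left(z \right)} = \frac{z}{4}$
$S = 1$ ($S = 3 - 2 = 1$)
$s{\left(V \right)} = -2 + 2 V \left(1 + V\right)$ ($s{\left(V \right)} = -2 + \left(V + 1\right) \left(V + V\right) = -2 + \left(1 + V\right) 2 V = -2 + 2 V \left(1 + V\right)$)
$Q{\left(103 \right)} - \left(H{\left(-3,8 \right)} \left(-72\right) + s{\left(-7 \right)}\right) = \frac{1}{4} \cdot 103 - \left(8 \left(-72\right) + \left(-2 + 2 \left(-7\right) + 2 \left(-7\right)^{2}\right)\right) = \frac{103}{4} - \left(-576 - -82\right) = \frac{103}{4} - \left(-576 + 82\right) = \frac{103}{4} - -494 = \frac{103}{4} + 494 = \frac{2079}{4}$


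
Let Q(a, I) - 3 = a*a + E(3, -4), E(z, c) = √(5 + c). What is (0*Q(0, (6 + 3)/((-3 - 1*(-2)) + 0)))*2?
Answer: 0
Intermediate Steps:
Q(a, I) = 4 + a² (Q(a, I) = 3 + (a*a + √(5 - 4)) = 3 + (a² + √1) = 3 + (a² + 1) = 3 + (1 + a²) = 4 + a²)
(0*Q(0, (6 + 3)/((-3 - 1*(-2)) + 0)))*2 = (0*(4 + 0²))*2 = (0*(4 + 0))*2 = (0*4)*2 = 0*2 = 0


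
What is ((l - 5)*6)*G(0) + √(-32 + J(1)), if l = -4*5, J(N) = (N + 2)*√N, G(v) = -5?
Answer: 750 + I*√29 ≈ 750.0 + 5.3852*I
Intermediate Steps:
J(N) = √N*(2 + N) (J(N) = (2 + N)*√N = √N*(2 + N))
l = -20
((l - 5)*6)*G(0) + √(-32 + J(1)) = ((-20 - 5)*6)*(-5) + √(-32 + √1*(2 + 1)) = -25*6*(-5) + √(-32 + 1*3) = -150*(-5) + √(-32 + 3) = 750 + √(-29) = 750 + I*√29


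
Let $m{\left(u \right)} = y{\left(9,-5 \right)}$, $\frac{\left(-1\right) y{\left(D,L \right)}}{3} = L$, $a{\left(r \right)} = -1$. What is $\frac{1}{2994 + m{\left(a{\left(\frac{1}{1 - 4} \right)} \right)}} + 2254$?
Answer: $\frac{6782287}{3009} \approx 2254.0$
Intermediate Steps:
$y{\left(D,L \right)} = - 3 L$
$m{\left(u \right)} = 15$ ($m{\left(u \right)} = \left(-3\right) \left(-5\right) = 15$)
$\frac{1}{2994 + m{\left(a{\left(\frac{1}{1 - 4} \right)} \right)}} + 2254 = \frac{1}{2994 + 15} + 2254 = \frac{1}{3009} + 2254 = \frac{6782287}{3009}$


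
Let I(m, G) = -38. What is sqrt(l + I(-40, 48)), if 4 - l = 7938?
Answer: 2*I*sqrt(1993) ≈ 89.286*I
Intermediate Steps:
l = -7934 (l = 4 - 1*7938 = 4 - 7938 = -7934)
sqrt(l + I(-40, 48)) = sqrt(-7934 - 38) = sqrt(-7972) = 2*I*sqrt(1993)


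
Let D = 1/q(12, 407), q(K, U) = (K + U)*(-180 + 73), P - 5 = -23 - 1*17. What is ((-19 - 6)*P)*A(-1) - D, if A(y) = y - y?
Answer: 1/44833 ≈ 2.2305e-5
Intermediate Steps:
A(y) = 0
P = -35 (P = 5 + (-23 - 1*17) = 5 + (-23 - 17) = 5 - 40 = -35)
q(K, U) = -107*K - 107*U (q(K, U) = (K + U)*(-107) = -107*K - 107*U)
D = -1/44833 (D = 1/(-107*12 - 107*407) = 1/(-1284 - 43549) = 1/(-44833) = -1/44833 ≈ -2.2305e-5)
((-19 - 6)*P)*A(-1) - D = ((-19 - 6)*(-35))*0 - 1*(-1/44833) = -25*(-35)*0 + 1/44833 = 875*0 + 1/44833 = 0 + 1/44833 = 1/44833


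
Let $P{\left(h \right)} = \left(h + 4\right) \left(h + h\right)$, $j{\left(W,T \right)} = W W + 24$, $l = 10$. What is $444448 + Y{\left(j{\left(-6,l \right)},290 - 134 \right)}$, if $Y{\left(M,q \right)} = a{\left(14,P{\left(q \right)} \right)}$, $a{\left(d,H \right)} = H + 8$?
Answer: $494376$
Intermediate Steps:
$j{\left(W,T \right)} = 24 + W^{2}$ ($j{\left(W,T \right)} = W^{2} + 24 = 24 + W^{2}$)
$P{\left(h \right)} = 2 h \left(4 + h\right)$ ($P{\left(h \right)} = \left(4 + h\right) 2 h = 2 h \left(4 + h\right)$)
$a{\left(d,H \right)} = 8 + H$
$Y{\left(M,q \right)} = 8 + 2 q \left(4 + q\right)$
$444448 + Y{\left(j{\left(-6,l \right)},290 - 134 \right)} = 444448 + \left(8 + 2 \left(290 - 134\right) \left(4 + \left(290 - 134\right)\right)\right) = 444448 + \left(8 + 2 \cdot 156 \left(4 + 156\right)\right) = 444448 + \left(8 + 2 \cdot 156 \cdot 160\right) = 444448 + \left(8 + 49920\right) = 444448 + 49928 = 494376$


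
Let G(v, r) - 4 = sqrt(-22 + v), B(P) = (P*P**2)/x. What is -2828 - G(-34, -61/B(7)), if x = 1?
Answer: -2832 - 2*I*sqrt(14) ≈ -2832.0 - 7.4833*I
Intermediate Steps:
B(P) = P**3 (B(P) = (P*P**2)/1 = P**3*1 = P**3)
G(v, r) = 4 + sqrt(-22 + v)
-2828 - G(-34, -61/B(7)) = -2828 - (4 + sqrt(-22 - 34)) = -2828 - (4 + sqrt(-56)) = -2828 - (4 + 2*I*sqrt(14)) = -2828 + (-4 - 2*I*sqrt(14)) = -2832 - 2*I*sqrt(14)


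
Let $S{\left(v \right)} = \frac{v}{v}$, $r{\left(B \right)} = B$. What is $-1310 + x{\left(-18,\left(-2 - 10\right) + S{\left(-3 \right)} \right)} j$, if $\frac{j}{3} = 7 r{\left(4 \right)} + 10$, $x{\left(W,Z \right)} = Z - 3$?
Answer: $-2906$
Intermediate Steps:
$S{\left(v \right)} = 1$
$x{\left(W,Z \right)} = -3 + Z$
$j = 114$ ($j = 3 \left(7 \cdot 4 + 10\right) = 3 \left(28 + 10\right) = 3 \cdot 38 = 114$)
$-1310 + x{\left(-18,\left(-2 - 10\right) + S{\left(-3 \right)} \right)} j = -1310 + \left(-3 + \left(\left(-2 - 10\right) + 1\right)\right) 114 = -1310 + \left(-3 + \left(-12 + 1\right)\right) 114 = -1310 + \left(-3 - 11\right) 114 = -1310 - 1596 = -2906$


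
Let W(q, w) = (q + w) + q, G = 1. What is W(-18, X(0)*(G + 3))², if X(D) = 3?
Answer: 576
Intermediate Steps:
W(q, w) = w + 2*q
W(-18, X(0)*(G + 3))² = (3*(1 + 3) + 2*(-18))² = (3*4 - 36)² = (12 - 36)² = (-24)² = 576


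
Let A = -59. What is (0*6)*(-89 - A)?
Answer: 0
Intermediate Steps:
(0*6)*(-89 - A) = (0*6)*(-89 - 1*(-59)) = 0*(-89 + 59) = 0*(-30) = 0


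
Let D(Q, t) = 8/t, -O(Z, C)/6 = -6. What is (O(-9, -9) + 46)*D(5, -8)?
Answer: -82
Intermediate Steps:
O(Z, C) = 36 (O(Z, C) = -6*(-6) = 36)
(O(-9, -9) + 46)*D(5, -8) = (36 + 46)*(8/(-8)) = 82*(8*(-1/8)) = 82*(-1) = -82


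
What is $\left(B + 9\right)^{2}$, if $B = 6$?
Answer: $225$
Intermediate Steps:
$\left(B + 9\right)^{2} = \left(6 + 9\right)^{2} = 15^{2} = 225$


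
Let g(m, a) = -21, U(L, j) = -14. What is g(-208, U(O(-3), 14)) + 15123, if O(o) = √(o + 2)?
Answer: 15102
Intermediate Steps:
O(o) = √(2 + o)
g(-208, U(O(-3), 14)) + 15123 = -21 + 15123 = 15102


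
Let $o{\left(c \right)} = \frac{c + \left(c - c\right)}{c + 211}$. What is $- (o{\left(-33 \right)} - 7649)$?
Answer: $\frac{1361555}{178} \approx 7649.2$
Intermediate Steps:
$o{\left(c \right)} = \frac{c}{211 + c}$ ($o{\left(c \right)} = \frac{c + 0}{211 + c} = \frac{c}{211 + c}$)
$- (o{\left(-33 \right)} - 7649) = - (- \frac{33}{211 - 33} - 7649) = - (- \frac{33}{178} - 7649) = \left(-1\right) \left(- \frac{1361555}{178}\right) = \frac{1361555}{178}$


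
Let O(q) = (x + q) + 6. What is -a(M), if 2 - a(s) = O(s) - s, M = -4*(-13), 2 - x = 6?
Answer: 0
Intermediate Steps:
x = -4 (x = 2 - 1*6 = 2 - 6 = -4)
M = 52
O(q) = 2 + q (O(q) = (-4 + q) + 6 = 2 + q)
a(s) = 0 (a(s) = 2 - ((2 + s) - s) = 2 - 1*2 = 2 - 2 = 0)
-a(M) = -1*0 = 0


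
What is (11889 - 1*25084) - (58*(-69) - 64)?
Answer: -9129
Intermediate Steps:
(11889 - 1*25084) - (58*(-69) - 64) = (11889 - 25084) - (-4002 - 64) = -13195 - 1*(-4066) = -13195 + 4066 = -9129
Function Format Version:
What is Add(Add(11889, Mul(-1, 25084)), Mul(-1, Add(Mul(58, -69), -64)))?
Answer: -9129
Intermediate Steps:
Add(Add(11889, Mul(-1, 25084)), Mul(-1, Add(Mul(58, -69), -64))) = Add(Add(11889, -25084), Mul(-1, Add(-4002, -64))) = Add(-13195, Mul(-1, -4066)) = Add(-13195, 4066) = -9129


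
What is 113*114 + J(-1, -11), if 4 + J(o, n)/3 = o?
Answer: 12867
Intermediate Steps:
J(o, n) = -12 + 3*o
113*114 + J(-1, -11) = 113*114 + (-12 + 3*(-1)) = 12882 + (-12 - 3) = 12882 - 15 = 12867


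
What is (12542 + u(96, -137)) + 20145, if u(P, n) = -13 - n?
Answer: 32811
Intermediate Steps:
(12542 + u(96, -137)) + 20145 = (12542 + (-13 - 1*(-137))) + 20145 = (12542 + (-13 + 137)) + 20145 = (12542 + 124) + 20145 = 12666 + 20145 = 32811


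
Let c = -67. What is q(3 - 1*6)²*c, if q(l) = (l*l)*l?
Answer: -48843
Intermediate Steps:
q(l) = l³ (q(l) = l²*l = l³)
q(3 - 1*6)²*c = ((3 - 1*6)³)²*(-67) = ((3 - 6)³)²*(-67) = ((-3)³)²*(-67) = (-27)²*(-67) = 729*(-67) = -48843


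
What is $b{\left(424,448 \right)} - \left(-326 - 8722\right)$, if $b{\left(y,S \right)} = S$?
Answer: $9496$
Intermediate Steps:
$b{\left(424,448 \right)} - \left(-326 - 8722\right) = 448 - \left(-326 - 8722\right) = 448 - -9048 = 448 + 9048 = 9496$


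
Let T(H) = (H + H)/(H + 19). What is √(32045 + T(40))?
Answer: √111553365/59 ≈ 179.01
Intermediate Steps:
T(H) = 2*H/(19 + H) (T(H) = (2*H)/(19 + H) = 2*H/(19 + H))
√(32045 + T(40)) = √(32045 + 2*40/(19 + 40)) = √(32045 + 2*40/59) = √(32045 + 2*40*(1/59)) = √(32045 + 80/59) = √(1890735/59) = √111553365/59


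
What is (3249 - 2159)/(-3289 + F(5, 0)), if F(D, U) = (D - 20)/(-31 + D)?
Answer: -28340/85499 ≈ -0.33147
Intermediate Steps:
F(D, U) = (-20 + D)/(-31 + D)
(3249 - 2159)/(-3289 + F(5, 0)) = (3249 - 2159)/(-3289 + (-20 + 5)/(-31 + 5)) = 1090/(-3289 - 15/(-26)) = 1090/(-3289 - 1/26*(-15)) = 1090/(-3289 + 15/26) = 1090/(-85499/26) = 1090*(-26/85499) = -28340/85499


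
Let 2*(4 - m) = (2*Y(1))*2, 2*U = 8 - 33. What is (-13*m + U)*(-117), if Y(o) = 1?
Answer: 9009/2 ≈ 4504.5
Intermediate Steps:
U = -25/2 (U = (8 - 33)/2 = (½)*(-25) = -25/2 ≈ -12.500)
m = 2 (m = 4 - 2*1*2/2 = 4 - 2 = 2)
(-13*m + U)*(-117) = (-13*2 - 25/2)*(-117) = (-26 - 25/2)*(-117) = -77/2*(-117) = 9009/2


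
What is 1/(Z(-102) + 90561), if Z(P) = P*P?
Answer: 1/100965 ≈ 9.9044e-6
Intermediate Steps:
Z(P) = P²
1/(Z(-102) + 90561) = 1/((-102)² + 90561) = 1/(10404 + 90561) = 1/100965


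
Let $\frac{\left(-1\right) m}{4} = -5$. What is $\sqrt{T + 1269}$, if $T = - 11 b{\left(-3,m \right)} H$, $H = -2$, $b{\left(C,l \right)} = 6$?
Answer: $\sqrt{1401} \approx 37.43$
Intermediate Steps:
$m = 20$ ($m = \left(-4\right) \left(-5\right) = 20$)
$T = 132$ ($T = \left(-11\right) 6 \left(-2\right) = \left(-66\right) \left(-2\right) = 132$)
$\sqrt{T + 1269} = \sqrt{132 + 1269} = \sqrt{1401}$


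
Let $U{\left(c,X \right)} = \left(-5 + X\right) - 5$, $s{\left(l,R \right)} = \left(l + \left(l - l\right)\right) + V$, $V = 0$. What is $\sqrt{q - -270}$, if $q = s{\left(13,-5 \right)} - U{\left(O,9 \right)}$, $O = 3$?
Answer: $2 \sqrt{71} \approx 16.852$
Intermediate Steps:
$s{\left(l,R \right)} = l$ ($s{\left(l,R \right)} = \left(l + \left(l - l\right)\right) + 0 = \left(l + 0\right) + 0 = l + 0 = l$)
$U{\left(c,X \right)} = -10 + X$
$q = 14$ ($q = 13 - \left(-10 + 9\right) = 13 - -1 = 13 + 1 = 14$)
$\sqrt{q - -270} = \sqrt{14 - -270} = \sqrt{14 + 270} = \sqrt{284} = 2 \sqrt{71}$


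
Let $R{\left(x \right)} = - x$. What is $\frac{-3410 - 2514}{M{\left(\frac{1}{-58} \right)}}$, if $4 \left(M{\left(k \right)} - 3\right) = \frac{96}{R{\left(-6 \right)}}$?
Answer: $- \frac{5924}{7} \approx -846.29$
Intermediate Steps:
$M{\left(k \right)} = 7$ ($M{\left(k \right)} = 3 + \frac{96 \frac{1}{\left(-1\right) \left(-6\right)}}{4} = 3 + \frac{96 \cdot \frac{1}{6}}{4} = 3 + \frac{1}{4} \cdot 16 = 3 + 4 = 7$)
$\frac{-3410 - 2514}{M{\left(\frac{1}{-58} \right)}} = \frac{-3410 - 2514}{7} = \left(-3410 - 2514\right) \frac{1}{7} = \left(-5924\right) \frac{1}{7} = - \frac{5924}{7}$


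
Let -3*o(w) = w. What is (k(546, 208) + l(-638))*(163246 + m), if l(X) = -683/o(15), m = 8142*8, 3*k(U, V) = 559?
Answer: 1106282408/15 ≈ 7.3752e+7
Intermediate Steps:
k(U, V) = 559/3 (k(U, V) = (1/3)*559 = 559/3)
m = 65136
o(w) = -w/3
l(X) = 683/5 (l(X) = -683/((-1/3*15)) = -683/(-5) = -683*(-1/5) = 683/5)
(k(546, 208) + l(-638))*(163246 + m) = (559/3 + 683/5)*(163246 + 65136) = (4844/15)*228382 = 1106282408/15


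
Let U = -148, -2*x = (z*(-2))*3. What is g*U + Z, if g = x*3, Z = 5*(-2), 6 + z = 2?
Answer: 5318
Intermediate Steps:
z = -4 (z = -6 + 2 = -4)
x = -12 (x = -(-4*(-2))*3/2 = -4*3 = -½*24 = -12)
Z = -10
g = -36 (g = -12*3 = -36)
g*U + Z = -36*(-148) - 10 = 5328 - 10 = 5318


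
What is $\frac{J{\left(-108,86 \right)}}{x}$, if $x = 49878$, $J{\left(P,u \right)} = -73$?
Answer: $- \frac{73}{49878} \approx -0.0014636$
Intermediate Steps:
$\frac{J{\left(-108,86 \right)}}{x} = - \frac{73}{49878}$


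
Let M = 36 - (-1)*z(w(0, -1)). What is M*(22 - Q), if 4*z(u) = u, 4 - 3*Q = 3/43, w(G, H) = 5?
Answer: 397681/516 ≈ 770.70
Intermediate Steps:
Q = 169/129 (Q = 4/3 - 1/43 = 169/129 ≈ 1.3101)
z(u) = u/4
M = 149/4 (M = 36 - (-1)*(1/4)*5 = 36 - (-1)*5/4 = 36 - 1*(-5/4) = 36 + 5/4 = 149/4 ≈ 37.250)
M*(22 - Q) = 149*(22 - 1*169/129)/4 = 149*(22 - 169/129)/4 = (149/4)*(2669/129) = 397681/516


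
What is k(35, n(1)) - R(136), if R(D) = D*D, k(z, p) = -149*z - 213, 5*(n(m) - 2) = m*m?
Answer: -23924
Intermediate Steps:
n(m) = 2 + m²/5 (n(m) = 2 + (m*m)/5 = 2 + m²/5)
k(z, p) = -213 - 149*z
R(D) = D²
k(35, n(1)) - R(136) = (-213 - 149*35) - 1*136² = (-213 - 5215) - 1*18496 = -5428 - 18496 = -23924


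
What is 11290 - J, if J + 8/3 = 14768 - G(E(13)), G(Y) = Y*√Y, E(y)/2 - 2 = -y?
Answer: -10426/3 - 22*I*√22 ≈ -3475.3 - 103.19*I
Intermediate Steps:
E(y) = 4 - 2*y (E(y) = 4 + 2*(-y) = 4 - 2*y)
G(Y) = Y^(3/2)
J = 44296/3 + 22*I*√22 (J = -8/3 + (14768 - (4 - 2*13)^(3/2)) = -8/3 + (14768 - (4 - 26)^(3/2)) = -8/3 + (14768 - (-22)^(3/2)) = -8/3 + (14768 - (-22)*I*√22) = -8/3 + (14768 + 22*I*√22) = 44296/3 + 22*I*√22 ≈ 14765.0 + 103.19*I)
11290 - J = 11290 - (44296/3 + 22*I*√22) = 11290 + (-44296/3 - 22*I*√22) = -10426/3 - 22*I*√22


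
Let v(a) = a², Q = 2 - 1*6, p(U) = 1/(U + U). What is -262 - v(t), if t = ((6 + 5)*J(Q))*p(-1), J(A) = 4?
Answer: -746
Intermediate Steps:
p(U) = 1/(2*U)
Q = -4 (Q = 2 - 6 = -4)
t = -22 (t = ((6 + 5)*4)*((½)/(-1)) = (11*4)*((½)*(-1)) = 44*(-½) = -22)
-262 - v(t) = -262 - 1*(-22)² = -262 - 1*484 = -262 - 484 = -746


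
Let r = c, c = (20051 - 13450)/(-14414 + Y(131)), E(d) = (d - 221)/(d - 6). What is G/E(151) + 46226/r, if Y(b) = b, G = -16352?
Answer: -18985082/287 ≈ -66150.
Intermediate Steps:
E(d) = (-221 + d)/(-6 + d)
c = -287/621 (c = (20051 - 13450)/(-14414 + 131) = 6601/(-14283) = 6601*(-1/14283) = -287/621 ≈ -0.46216)
r = -287/621 ≈ -0.46216
G/E(151) + 46226/r = -16352*(-6 + 151)/(-221 + 151) + 46226/(-287/621) = -16352/(-70/145) + 46226*(-621/287) = -16352/((1/145)*(-70)) - 28706346/287 = -16352/(-14/29) - 28706346/287 = -16352*(-29/14) - 28706346/287 = 33872 - 28706346/287 = -18985082/287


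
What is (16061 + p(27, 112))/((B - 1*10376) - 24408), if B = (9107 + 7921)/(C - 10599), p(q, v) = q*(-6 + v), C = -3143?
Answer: -130019933/239009378 ≈ -0.54399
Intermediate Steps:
B = -8514/6871 (B = (9107 + 7921)/(-3143 - 10599) = 17028/(-13742) = 17028*(-1/13742) = -8514/6871 ≈ -1.2391)
(16061 + p(27, 112))/((B - 1*10376) - 24408) = (16061 + 27*(-6 + 112))/((-8514/6871 - 1*10376) - 24408) = (16061 + 27*106)/((-8514/6871 - 10376) - 24408) = (16061 + 2862)/(-71302010/6871 - 24408) = 18923/(-239009378/6871) = 18923*(-6871/239009378) = -130019933/239009378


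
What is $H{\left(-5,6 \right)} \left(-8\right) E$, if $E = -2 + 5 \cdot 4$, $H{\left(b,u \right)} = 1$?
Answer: $-144$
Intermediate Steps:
$E = 18$ ($E = -2 + 20 = 18$)
$H{\left(-5,6 \right)} \left(-8\right) E = 1 \left(-8\right) 18 = \left(-8\right) 18 = -144$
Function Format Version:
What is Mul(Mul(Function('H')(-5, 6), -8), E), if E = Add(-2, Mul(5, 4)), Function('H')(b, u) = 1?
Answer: -144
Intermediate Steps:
E = 18 (E = Add(-2, 20) = 18)
Mul(Mul(Function('H')(-5, 6), -8), E) = Mul(Mul(1, -8), 18) = Mul(-8, 18) = -144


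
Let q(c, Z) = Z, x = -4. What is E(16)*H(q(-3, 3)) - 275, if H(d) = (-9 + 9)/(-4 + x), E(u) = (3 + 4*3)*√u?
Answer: -275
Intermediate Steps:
E(u) = 15*√u (E(u) = (3 + 12)*√u = 15*√u)
H(d) = 0 (H(d) = (-9 + 9)/(-4 - 4) = 0/(-8) = 0*(-⅛) = 0)
E(16)*H(q(-3, 3)) - 275 = (15*√16)*0 - 275 = (15*4)*0 - 275 = 60*0 - 275 = 0 - 275 = -275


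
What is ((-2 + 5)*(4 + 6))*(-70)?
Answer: -2100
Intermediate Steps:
((-2 + 5)*(4 + 6))*(-70) = (3*10)*(-70) = 30*(-70) = -2100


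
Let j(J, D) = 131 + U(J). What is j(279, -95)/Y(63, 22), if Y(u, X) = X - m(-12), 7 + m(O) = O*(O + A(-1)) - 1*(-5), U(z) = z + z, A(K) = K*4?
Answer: -689/168 ≈ -4.1012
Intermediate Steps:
A(K) = 4*K
U(z) = 2*z
m(O) = -2 + O*(-4 + O) (m(O) = -7 + (O*(O + 4*(-1)) - 1*(-5)) = -7 + (O*(O - 4) + 5) = -7 + (O*(-4 + O) + 5) = -7 + (5 + O*(-4 + O)) = -2 + O*(-4 + O))
Y(u, X) = -190 + X (Y(u, X) = X - (-2 + (-12)² - 4*(-12)) = X - (-2 + 144 + 48) = X - 1*190 = X - 190 = -190 + X)
j(J, D) = 131 + 2*J
j(279, -95)/Y(63, 22) = (131 + 2*279)/(-190 + 22) = (131 + 558)/(-168) = 689*(-1/168) = -689/168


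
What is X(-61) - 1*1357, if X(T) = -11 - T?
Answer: -1307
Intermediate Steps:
X(-61) - 1*1357 = (-11 - 1*(-61)) - 1*1357 = (-11 + 61) - 1357 = 50 - 1357 = -1307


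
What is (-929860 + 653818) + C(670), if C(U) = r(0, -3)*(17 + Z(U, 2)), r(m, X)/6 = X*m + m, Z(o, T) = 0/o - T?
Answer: -276042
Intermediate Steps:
Z(o, T) = -T (Z(o, T) = 0 - T = -T)
r(m, X) = 6*m + 6*X*m (r(m, X) = 6*(X*m + m) = 6*(m + X*m) = 6*m + 6*X*m)
C(U) = 0 (C(U) = (6*0*(1 - 3))*(17 - 1*2) = (6*0*(-2))*(17 - 2) = 0*15 = 0)
(-929860 + 653818) + C(670) = (-929860 + 653818) + 0 = -276042 + 0 = -276042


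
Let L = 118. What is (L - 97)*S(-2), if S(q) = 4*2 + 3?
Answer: 231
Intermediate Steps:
S(q) = 11 (S(q) = 8 + 3 = 11)
(L - 97)*S(-2) = (118 - 97)*11 = 21*11 = 231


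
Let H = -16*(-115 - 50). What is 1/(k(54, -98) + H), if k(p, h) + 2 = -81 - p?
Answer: 1/2503 ≈ 0.00039952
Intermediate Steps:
k(p, h) = -83 - p (k(p, h) = -2 + (-81 - p) = -83 - p)
H = 2640 (H = -16*(-165) = 2640)
1/(k(54, -98) + H) = 1/((-83 - 1*54) + 2640) = 1/((-83 - 54) + 2640) = 1/(-137 + 2640) = 1/2503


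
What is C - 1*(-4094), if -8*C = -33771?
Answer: 66523/8 ≈ 8315.4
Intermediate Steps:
C = 33771/8 (C = -1/8*(-33771) = 33771/8 ≈ 4221.4)
C - 1*(-4094) = 33771/8 - 1*(-4094) = 33771/8 + 4094 = 66523/8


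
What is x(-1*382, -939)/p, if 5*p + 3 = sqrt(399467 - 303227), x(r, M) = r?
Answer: -1910/32077 - 7640*sqrt(6015)/96231 ≈ -6.2169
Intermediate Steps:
p = -3/5 + 4*sqrt(6015)/5 (p = -3/5 + sqrt(399467 - 303227)/5 = -3/5 + sqrt(96240)/5 = -3/5 + (4*sqrt(6015))/5 = -3/5 + 4*sqrt(6015)/5 ≈ 61.445)
x(-1*382, -939)/p = (-1*382)/(-3/5 + 4*sqrt(6015)/5) = -382/(-3/5 + 4*sqrt(6015)/5)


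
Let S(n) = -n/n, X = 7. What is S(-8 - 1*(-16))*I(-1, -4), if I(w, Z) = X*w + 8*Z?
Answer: 39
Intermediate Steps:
S(n) = -1 (S(n) = -1*1 = -1)
I(w, Z) = 7*w + 8*Z
S(-8 - 1*(-16))*I(-1, -4) = -(7*(-1) + 8*(-4)) = -(-7 - 32) = -1*(-39) = 39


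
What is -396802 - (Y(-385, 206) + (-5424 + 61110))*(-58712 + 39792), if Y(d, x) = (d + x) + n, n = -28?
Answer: 1049265878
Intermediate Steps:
Y(d, x) = -28 + d + x (Y(d, x) = (d + x) - 28 = -28 + d + x)
-396802 - (Y(-385, 206) + (-5424 + 61110))*(-58712 + 39792) = -396802 - ((-28 - 385 + 206) + (-5424 + 61110))*(-58712 + 39792) = -396802 - (-207 + 55686)*(-18920) = -396802 - 55479*(-18920) = -396802 - 1*(-1049662680) = -396802 + 1049662680 = 1049265878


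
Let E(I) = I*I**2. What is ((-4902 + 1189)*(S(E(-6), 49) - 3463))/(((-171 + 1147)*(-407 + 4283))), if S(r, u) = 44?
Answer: 12694747/3782976 ≈ 3.3558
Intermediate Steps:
E(I) = I**3
((-4902 + 1189)*(S(E(-6), 49) - 3463))/(((-171 + 1147)*(-407 + 4283))) = ((-4902 + 1189)*(44 - 3463))/(((-171 + 1147)*(-407 + 4283))) = (-3713*(-3419))/((976*3876)) = 12694747/3782976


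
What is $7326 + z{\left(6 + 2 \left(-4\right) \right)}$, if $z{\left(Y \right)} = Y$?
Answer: $7324$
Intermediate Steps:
$7326 + z{\left(6 + 2 \left(-4\right) \right)} = 7326 + \left(6 + 2 \left(-4\right)\right) = 7326 + \left(6 - 8\right) = 7326 - 2 = 7324$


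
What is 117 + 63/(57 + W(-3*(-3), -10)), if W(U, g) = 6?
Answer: 118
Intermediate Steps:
117 + 63/(57 + W(-3*(-3), -10)) = 117 + 63/(57 + 6) = 117 + 63/63 = 117 + 63*(1/63) = 117 + 1 = 118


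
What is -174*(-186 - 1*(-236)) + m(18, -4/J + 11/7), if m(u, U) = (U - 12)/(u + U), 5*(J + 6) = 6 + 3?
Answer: -3749899/431 ≈ -8700.5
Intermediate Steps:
J = -21/5 (J = -6 + (6 + 3)/5 = -6 + (⅕)*9 = -6 + 9/5 = -21/5 ≈ -4.2000)
m(u, U) = (-12 + U)/(U + u)
-174*(-186 - 1*(-236)) + m(18, -4/J + 11/7) = -174*(-186 - 1*(-236)) + (-12 + (-4/(-21/5) + 11/7))/((-4/(-21/5) + 11/7) + 18) = -174*(-186 + 236) + (-12 + (-4*(-5/21) + 11*(⅐)))/((-4*(-5/21) + 11*(⅐)) + 18) = -174*50 + (-12 + (20/21 + 11/7))/((20/21 + 11/7) + 18) = -8700 + (-12 + 53/21)/(53/21 + 18) = -8700 - 199/21/(431/21) = -8700 + (21/431)*(-199/21) = -8700 - 199/431 = -3749899/431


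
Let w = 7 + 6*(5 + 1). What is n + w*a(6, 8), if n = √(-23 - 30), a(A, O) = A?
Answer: 258 + I*√53 ≈ 258.0 + 7.2801*I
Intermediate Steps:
n = I*√53 (n = √(-53) = I*√53 ≈ 7.2801*I)
w = 43 (w = 7 + 6*6 = 7 + 36 = 43)
n + w*a(6, 8) = I*√53 + 43*6 = I*√53 + 258 = 258 + I*√53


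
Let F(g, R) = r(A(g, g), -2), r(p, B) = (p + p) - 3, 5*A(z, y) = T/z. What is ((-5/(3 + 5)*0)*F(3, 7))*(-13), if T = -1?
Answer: 0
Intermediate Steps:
A(z, y) = -1/(5*z) (A(z, y) = (-1/z)/5 = -1/(5*z))
r(p, B) = -3 + 2*p (r(p, B) = 2*p - 3 = -3 + 2*p)
F(g, R) = -3 - 2/(5*g) (F(g, R) = -3 + 2*(-1/(5*g)) = -3 - 2/(5*g))
((-5/(3 + 5)*0)*F(3, 7))*(-13) = ((-5/(3 + 5)*0)*(-3 - ⅖/3))*(-13) = ((-5/8*0)*(-3 - ⅖*⅓))*(-13) = ((-5*⅛*0)*(-3 - 2/15))*(-13) = (-5/8*0*(-47/15))*(-13) = (0*(-47/15))*(-13) = 0*(-13) = 0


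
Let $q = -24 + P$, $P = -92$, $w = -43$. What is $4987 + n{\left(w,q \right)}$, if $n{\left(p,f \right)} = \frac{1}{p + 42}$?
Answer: $4986$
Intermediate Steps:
$q = -116$ ($q = -24 - 92 = -116$)
$n{\left(p,f \right)} = \frac{1}{42 + p}$
$4987 + n{\left(w,q \right)} = 4987 + \frac{1}{42 - 43} = 4987 + \frac{1}{-1} = 4987 - 1 = 4986$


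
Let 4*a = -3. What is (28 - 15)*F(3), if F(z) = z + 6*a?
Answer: -39/2 ≈ -19.500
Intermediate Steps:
a = -¾ (a = (¼)*(-3) = -¾ ≈ -0.75000)
F(z) = -9/2 + z (F(z) = z + 6*(-¾) = z - 9/2 = -9/2 + z)
(28 - 15)*F(3) = (28 - 15)*(-9/2 + 3) = 13*(-3/2) = -39/2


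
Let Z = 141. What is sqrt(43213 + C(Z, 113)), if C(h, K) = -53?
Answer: 2*sqrt(10790) ≈ 207.75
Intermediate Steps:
sqrt(43213 + C(Z, 113)) = sqrt(43213 - 53) = sqrt(43160) = 2*sqrt(10790)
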